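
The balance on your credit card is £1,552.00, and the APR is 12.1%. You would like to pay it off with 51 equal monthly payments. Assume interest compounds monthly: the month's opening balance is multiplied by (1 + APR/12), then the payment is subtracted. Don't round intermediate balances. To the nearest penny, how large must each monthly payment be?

Monthly rate r = 12.1%/12 = 1.00833% = 0.0100833.
Level-payment amortization: P = B₀·r / (1 − (1+r)^(−n)) = 1552.00·0.0100833 / (1 − 1.01008^(−51)).
Denominator 1 − (1+r)^(−51) = 0.400509182.
P = 15.6493 / 0.400509182 ≈ 39.07.

£39.07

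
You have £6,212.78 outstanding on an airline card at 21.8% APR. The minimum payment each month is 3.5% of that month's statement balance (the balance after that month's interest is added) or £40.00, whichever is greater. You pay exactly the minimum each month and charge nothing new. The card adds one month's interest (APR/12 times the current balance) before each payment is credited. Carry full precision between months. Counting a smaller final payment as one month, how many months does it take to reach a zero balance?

Monthly rate r = 21.8%/12 = 1.81667% = 0.0181667.
While 3.5% of the post-interest balance exceeds £40.00, each month B ← (B·(1+r))·(1 − 0.035), i.e. B shrinks by the factor (1+r)·0.965 = 0.98253.
This holds for months 1–98. Entering month 99 the balance is £1,104.62; 3.5% of the post-interest balance is now below £40.00, so the flat £40.00 minimum applies from here.
From month 99 a fixed £40.00 at rate r clears £1,104.62 in 39 more payments. Total: 98 + 39 = 137 months.

137 months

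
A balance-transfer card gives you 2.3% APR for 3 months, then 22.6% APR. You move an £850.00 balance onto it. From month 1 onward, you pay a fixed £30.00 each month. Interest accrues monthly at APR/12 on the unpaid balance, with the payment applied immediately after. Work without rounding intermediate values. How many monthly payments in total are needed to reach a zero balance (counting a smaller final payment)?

Promo months 1–3 at r₀ = 2.3%/12 = 0.00191667; months 4+ at r₁ = 22.6%/12 = 0.0188333.
After month 3: iterate B ← B·(1+r₀) − £30.00 for 3 months → £764.72.
Then at r₁ with £30.00/mo: n₂ = −ln(1 − r₁·B/P)/ln(1+r₁) ≈ 35.06 → 36 more payments.

39 months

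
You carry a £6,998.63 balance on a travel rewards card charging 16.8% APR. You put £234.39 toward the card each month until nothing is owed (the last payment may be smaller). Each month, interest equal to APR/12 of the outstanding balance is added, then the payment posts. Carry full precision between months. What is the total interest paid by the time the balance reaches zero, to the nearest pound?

Monthly rate r = 16.8%/12 = 1.4% = 0.014.
Payoff takes n = ⌈−ln(1 − rB₀/P)/ln(1+r)⌉ = ⌈38.936⌉ = 39 payments; the last is £219.55.
Total paid = 38·£234.39 + £219.55 = £9,126.37.
Total interest = total paid − principal = £9,126.37 − £6,998.63 = £2,127.74.

£2,128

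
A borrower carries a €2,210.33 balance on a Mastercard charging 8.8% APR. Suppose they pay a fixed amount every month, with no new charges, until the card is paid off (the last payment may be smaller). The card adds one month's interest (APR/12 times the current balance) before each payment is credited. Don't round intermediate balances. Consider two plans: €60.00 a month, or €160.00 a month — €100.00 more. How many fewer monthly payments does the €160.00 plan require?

29 fewer payments

Monthly rate r = 8.8%/12 = 0.733333% = 0.00733333.
At €60.00/mo: n = ⌈−ln(1 − rB₀/P)/ln(1+r)⌉ = 44 payments (last €6.06); total interest = total paid − €2,210.33 = €375.73.
At €160.00/mo: 15 payments (last €99.15); total interest €128.82.
Payments saved = 44 − 15 = 29.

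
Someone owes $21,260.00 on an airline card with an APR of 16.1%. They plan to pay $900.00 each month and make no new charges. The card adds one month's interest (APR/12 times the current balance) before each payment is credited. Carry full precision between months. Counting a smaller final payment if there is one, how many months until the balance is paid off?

29 months

Monthly rate r = 16.1%/12 = 1.34167% = 0.0134167.
Recurrence: B ← B·(1+r) − $900.00.
Month 1: interest $285.24; balance after payment $20,645.24.
Month 2: interest $276.99; balance after payment $20,022.23.
Closed form: n = −ln(1 − rB₀/P)/ln(1+r) = −ln(0.68307)/ln(1.01342) ≈ 28.600, so the balance reaches zero during payment 29.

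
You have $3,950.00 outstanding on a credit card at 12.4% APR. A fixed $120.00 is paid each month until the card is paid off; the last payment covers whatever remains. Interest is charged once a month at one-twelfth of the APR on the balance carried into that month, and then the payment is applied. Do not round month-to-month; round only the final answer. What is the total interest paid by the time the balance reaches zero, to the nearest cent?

$902.84

Monthly rate r = 12.4%/12 = 1.03333% = 0.0103333.
Payoff takes n = ⌈−ln(1 − rB₀/P)/ln(1+r)⌉ = ⌈40.439⌉ = 41 payments; the last is $52.84.
Total paid = 40·$120.00 + $52.84 = $4,852.84.
Total interest = total paid − principal = $4,852.84 − $3,950.00 = $902.84.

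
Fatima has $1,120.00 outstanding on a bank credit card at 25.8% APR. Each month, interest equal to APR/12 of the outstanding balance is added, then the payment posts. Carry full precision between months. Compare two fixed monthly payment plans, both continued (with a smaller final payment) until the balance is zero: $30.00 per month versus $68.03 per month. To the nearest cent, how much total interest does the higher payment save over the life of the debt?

Monthly rate r = 25.8%/12 = 2.15% = 0.0215.
At $30.00/mo: n = ⌈−ln(1 − rB₀/P)/ln(1+r)⌉ = 77 payments (last $8.78); total interest = total paid − $1,120.00 = $1,168.78.
At $68.03/mo: 21 payments (last $36.81); total interest $277.41.
Interest saved = $1,168.78 − $277.41 = $891.37.

$891.37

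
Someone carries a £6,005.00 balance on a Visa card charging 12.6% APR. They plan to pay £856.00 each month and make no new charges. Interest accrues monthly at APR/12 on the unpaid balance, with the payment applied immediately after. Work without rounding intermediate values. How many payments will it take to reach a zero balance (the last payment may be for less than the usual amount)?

8 months

Monthly rate r = 12.6%/12 = 1.05% = 0.0105.
Recurrence: B ← B·(1+r) − £856.00.
Month 1: interest £63.05; balance after payment £5,212.05.
Month 2: interest £54.73; balance after payment £4,410.78.
Closed form: n = −ln(1 − rB₀/P)/ln(1+r) = −ln(0.92634)/ln(1.0105) ≈ 7.325, so the balance reaches zero during payment 8.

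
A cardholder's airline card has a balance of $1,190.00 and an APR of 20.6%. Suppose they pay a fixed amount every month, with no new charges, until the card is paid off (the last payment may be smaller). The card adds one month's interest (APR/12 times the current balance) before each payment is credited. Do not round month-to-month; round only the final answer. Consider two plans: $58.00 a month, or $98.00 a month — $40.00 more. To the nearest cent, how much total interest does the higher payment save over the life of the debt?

$133.57

Monthly rate r = 20.6%/12 = 1.71667% = 0.0171667.
At $58.00/mo: n = ⌈−ln(1 − rB₀/P)/ln(1+r)⌉ = 26 payments (last $29.66); total interest = total paid − $1,190.00 = $289.66.
At $98.00/mo: 14 payments (last $72.09); total interest $156.09.
Interest saved = $289.66 − $156.09 = $133.57.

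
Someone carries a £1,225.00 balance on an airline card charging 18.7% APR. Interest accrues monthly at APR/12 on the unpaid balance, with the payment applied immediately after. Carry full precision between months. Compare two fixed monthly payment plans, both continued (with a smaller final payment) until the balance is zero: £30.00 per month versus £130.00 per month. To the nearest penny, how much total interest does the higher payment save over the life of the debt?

Monthly rate r = 18.7%/12 = 1.55833% = 0.0155833.
At £30.00/mo: n = ⌈−ln(1 − rB₀/P)/ln(1+r)⌉ = 66 payments (last £12.42); total interest = total paid − £1,225.00 = £737.42.
At £130.00/mo: 11 payments (last £35.34); total interest £110.34.
Interest saved = £737.42 − £110.34 = £627.08.

£627.08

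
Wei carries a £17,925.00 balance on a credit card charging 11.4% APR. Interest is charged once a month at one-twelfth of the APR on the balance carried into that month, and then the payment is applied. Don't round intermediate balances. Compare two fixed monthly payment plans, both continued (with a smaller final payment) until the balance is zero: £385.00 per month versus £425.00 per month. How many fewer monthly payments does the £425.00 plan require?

7 fewer payments

Monthly rate r = 11.4%/12 = 0.95% = 0.0095.
At £385.00/mo: n = ⌈−ln(1 − rB₀/P)/ln(1+r)⌉ = 62 payments (last £292.64); total interest = total paid − £17,925.00 = £5,852.64.
At £425.00/mo: 55 payments (last £62.06); total interest £5,087.06.
Payments saved = 62 − 55 = 7.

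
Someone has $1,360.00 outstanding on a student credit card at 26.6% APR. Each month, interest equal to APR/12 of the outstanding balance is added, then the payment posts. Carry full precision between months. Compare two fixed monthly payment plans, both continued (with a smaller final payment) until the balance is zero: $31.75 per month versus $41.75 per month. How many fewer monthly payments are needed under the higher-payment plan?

Monthly rate r = 26.6%/12 = 2.21667% = 0.0221667.
At $31.75/mo: n = ⌈−ln(1 − rB₀/P)/ln(1+r)⌉ = 137 payments (last $5.94); total interest = total paid − $1,360.00 = $2,963.94.
At $41.75/mo: 59 payments (last $16.83); total interest $1,078.33.
Payments saved = 137 − 59 = 78.

78 fewer payments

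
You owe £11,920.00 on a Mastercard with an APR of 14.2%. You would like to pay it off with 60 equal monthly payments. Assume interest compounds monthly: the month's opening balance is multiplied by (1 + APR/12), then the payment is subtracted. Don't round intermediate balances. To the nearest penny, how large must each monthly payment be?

Monthly rate r = 14.2%/12 = 1.18333% = 0.0118333.
Level-payment amortization: P = B₀·r / (1 − (1+r)^(−n)) = 11920.00·0.0118333 / (1 − 1.01183^(−60)).
Denominator 1 − (1+r)^(−60) = 0.506302361.
P = 141.053 / 0.506302361 ≈ 278.60.

£278.60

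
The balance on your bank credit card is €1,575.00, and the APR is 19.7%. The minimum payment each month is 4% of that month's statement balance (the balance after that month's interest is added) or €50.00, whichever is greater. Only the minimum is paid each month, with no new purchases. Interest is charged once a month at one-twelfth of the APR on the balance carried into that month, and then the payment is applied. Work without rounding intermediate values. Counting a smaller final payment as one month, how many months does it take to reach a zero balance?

42 months

Monthly rate r = 19.7%/12 = 1.64167% = 0.0164167.
While 4% of the post-interest balance exceeds €50.00, each month B ← (B·(1+r))·(1 − 0.04), i.e. B shrinks by the factor (1+r)·0.96 = 0.97576.
This holds for months 1–11. Entering month 12 the balance is €1,202.41; 4% of the post-interest balance is now below €50.00, so the flat €50.00 minimum applies from here.
From month 12 a fixed €50.00 at rate r clears €1,202.41 in 31 more payments. Total: 11 + 31 = 42 months.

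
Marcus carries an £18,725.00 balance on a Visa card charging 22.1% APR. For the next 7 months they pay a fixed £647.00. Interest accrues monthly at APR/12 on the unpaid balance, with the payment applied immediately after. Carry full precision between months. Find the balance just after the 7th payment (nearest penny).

Monthly rate r = 22.1%/12 = 1.84167% = 0.0184167.
Each month: B ← B·(1+r) − £647.00.
Month 1: interest £344.85; balance after payment £18,422.85.
Month 2: interest £339.29; balance after payment £18,115.14.
Month 3: interest £333.62; balance after payment £17,801.76.
Month 4: interest £327.85; balance after payment £17,482.61.
Month 5: interest £321.97; balance after payment £17,157.58.
Month 6: interest £315.99; balance after payment £16,826.57.
Month 7: interest £309.89; balance after payment £16,489.46.

£16,489.46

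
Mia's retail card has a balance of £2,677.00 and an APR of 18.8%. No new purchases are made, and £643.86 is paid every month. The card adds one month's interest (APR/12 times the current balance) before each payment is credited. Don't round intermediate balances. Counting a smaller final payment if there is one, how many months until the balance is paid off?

5 payments

Monthly rate r = 18.8%/12 = 1.56667% = 0.0156667.
Recurrence: B ← B·(1+r) − £643.86.
Month 1: interest £41.94; balance after payment £2,075.08.
Month 2: interest £32.51; balance after payment £1,463.73.
Month 3: interest £22.93; balance after payment £842.80.
Month 4: interest £13.20; balance after payment £212.14.
Month 5: interest £3.32; balance after payment £0.00.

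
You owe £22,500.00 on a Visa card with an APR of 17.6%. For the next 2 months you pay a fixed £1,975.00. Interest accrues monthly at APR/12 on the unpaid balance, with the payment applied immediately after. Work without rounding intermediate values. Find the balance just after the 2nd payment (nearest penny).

Monthly rate r = 17.6%/12 = 1.46667% = 0.0146667.
Each month: B ← B·(1+r) − £1,975.00.
Month 1: interest £330.00; balance after payment £20,855.00.
Month 2: interest £305.87; balance after payment £19,185.87.

£19,185.87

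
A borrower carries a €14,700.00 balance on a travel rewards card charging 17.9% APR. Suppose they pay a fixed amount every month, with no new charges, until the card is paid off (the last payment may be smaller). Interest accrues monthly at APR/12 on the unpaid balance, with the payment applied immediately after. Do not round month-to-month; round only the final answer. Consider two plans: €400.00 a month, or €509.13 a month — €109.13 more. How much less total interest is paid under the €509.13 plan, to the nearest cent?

Monthly rate r = 17.9%/12 = 1.49167% = 0.0149167.
At €400.00/mo: n = ⌈−ln(1 − rB₀/P)/ln(1+r)⌉ = 54 payments (last €263.88); total interest = total paid − €14,700.00 = €6,763.88.
At €509.13/mo: 39 payments (last €23.39); total interest €4,670.33.
Interest saved = €6,763.88 − €4,670.33 = €2,093.55.

€2,093.55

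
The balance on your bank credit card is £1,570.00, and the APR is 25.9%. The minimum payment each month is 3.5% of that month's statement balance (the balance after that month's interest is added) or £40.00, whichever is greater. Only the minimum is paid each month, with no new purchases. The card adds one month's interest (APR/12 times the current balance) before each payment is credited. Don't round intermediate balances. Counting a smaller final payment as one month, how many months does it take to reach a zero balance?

Monthly rate r = 25.9%/12 = 2.15833% = 0.0215833.
While 3.5% of the post-interest balance exceeds £40.00, each month B ← (B·(1+r))·(1 − 0.035), i.e. B shrinks by the factor (1+r)·0.965 = 0.98583.
This holds for months 1–24. Entering month 25 the balance is £1,114.62; 3.5% of the post-interest balance is now below £40.00, so the flat £40.00 minimum applies from here.
From month 25 a fixed £40.00 at rate r clears £1,114.62 in 44 more payments. Total: 24 + 44 = 68 months.

68 months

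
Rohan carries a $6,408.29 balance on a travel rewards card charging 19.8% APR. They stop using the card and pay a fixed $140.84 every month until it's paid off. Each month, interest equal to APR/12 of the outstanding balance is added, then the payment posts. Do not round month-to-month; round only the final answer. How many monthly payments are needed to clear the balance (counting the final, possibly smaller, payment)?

85 months

Monthly rate r = 19.8%/12 = 1.65% = 0.0165.
Recurrence: B ← B·(1+r) − $140.84.
Month 1: interest $105.74; balance after payment $6,373.19.
Month 2: interest $105.16; balance after payment $6,337.50.
Closed form: n = −ln(1 − rB₀/P)/ln(1+r) = −ln(0.24924)/ln(1.0165) ≈ 84.895, so the balance reaches zero during payment 85.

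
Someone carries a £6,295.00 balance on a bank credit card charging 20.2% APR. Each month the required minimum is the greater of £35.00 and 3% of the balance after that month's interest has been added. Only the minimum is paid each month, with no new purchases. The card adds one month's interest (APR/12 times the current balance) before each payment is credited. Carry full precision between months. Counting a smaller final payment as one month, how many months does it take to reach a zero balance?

172 months

Monthly rate r = 20.2%/12 = 1.68333% = 0.0168333.
While 3% of the post-interest balance exceeds £35.00, each month B ← (B·(1+r))·(1 − 0.03), i.e. B shrinks by the factor (1+r)·0.97 = 0.98633.
This holds for months 1–124. Entering month 125 the balance is £1,141.99; 3% of the post-interest balance is now below £35.00, so the flat £35.00 minimum applies from here.
From month 125 a fixed £35.00 at rate r clears £1,141.99 in 48 more payments. Total: 124 + 48 = 172 months.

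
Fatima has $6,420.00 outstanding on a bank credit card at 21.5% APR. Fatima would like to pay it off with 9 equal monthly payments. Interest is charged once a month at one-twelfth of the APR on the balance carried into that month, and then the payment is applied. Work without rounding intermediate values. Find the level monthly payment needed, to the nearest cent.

$778.75

Monthly rate r = 21.5%/12 = 1.79167% = 0.0179167.
Level-payment amortization: P = B₀·r / (1 − (1+r)^(−n)) = 6420.00·0.0179167 / (1 − 1.01792^(−9)).
Denominator 1 − (1+r)^(−9) = 0.147704937.
P = 115.025 / 0.147704937 ≈ 778.75.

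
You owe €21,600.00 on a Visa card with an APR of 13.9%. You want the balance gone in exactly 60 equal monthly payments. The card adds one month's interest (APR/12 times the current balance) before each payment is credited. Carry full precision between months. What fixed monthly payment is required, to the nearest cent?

Monthly rate r = 13.9%/12 = 1.15833% = 0.0115833.
Level-payment amortization: P = B₀·r / (1 − (1+r)^(−n)) = 21600.00·0.0115833 / (1 − 1.01158^(−60)).
Denominator 1 − (1+r)^(−60) = 0.498928066.
P = 250.2 / 0.498928066 ≈ 501.48.

€501.48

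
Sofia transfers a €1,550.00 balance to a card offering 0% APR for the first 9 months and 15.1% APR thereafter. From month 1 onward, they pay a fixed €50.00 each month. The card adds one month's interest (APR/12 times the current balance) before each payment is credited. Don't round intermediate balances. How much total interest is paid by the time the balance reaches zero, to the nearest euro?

Promo months 1–9 at r₀ = 0%/12 = 0; months 10+ at r₁ = 15.1%/12 = 0.0125833.
After month 9 (no interest yet): B = €1,550.00 − 9·€50.00 = €1,100.00.
Then at r₁ with €50.00/mo: n₂ = −ln(1 − r₁·B/P)/ln(1+r₁) ≈ 25.92 → 26 more payments.
Total paid = 34·€50.00 + €45.99 = €1,745.99; interest = €1,745.99 − €1,550.00 = €195.99.

€196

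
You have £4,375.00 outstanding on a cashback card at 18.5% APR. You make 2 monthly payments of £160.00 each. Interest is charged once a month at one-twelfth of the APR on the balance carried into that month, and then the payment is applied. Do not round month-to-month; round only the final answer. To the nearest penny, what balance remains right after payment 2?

Monthly rate r = 18.5%/12 = 1.54167% = 0.0154167.
Each month: B ← B·(1+r) − £160.00.
Month 1: interest £67.45; balance after payment £4,282.45.
Month 2: interest £66.02; balance after payment £4,188.47.

£4,188.47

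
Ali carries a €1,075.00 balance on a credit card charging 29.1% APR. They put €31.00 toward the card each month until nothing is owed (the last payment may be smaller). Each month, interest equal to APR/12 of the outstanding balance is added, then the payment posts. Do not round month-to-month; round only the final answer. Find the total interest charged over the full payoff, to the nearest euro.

Monthly rate r = 29.1%/12 = 2.425% = 0.02425.
Payoff takes n = ⌈−ln(1 − rB₀/P)/ln(1+r)⌉ = ⌈76.726⌉ = 77 payments; the last is €22.57.
Total paid = 76·€31.00 + €22.57 = €2,378.57.
Total interest = total paid − principal = €2,378.57 − €1,075.00 = €1,303.57.

€1,304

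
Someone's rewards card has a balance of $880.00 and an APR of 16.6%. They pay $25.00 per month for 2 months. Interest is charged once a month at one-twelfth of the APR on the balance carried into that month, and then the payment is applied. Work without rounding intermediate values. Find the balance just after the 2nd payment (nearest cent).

$854.17

Monthly rate r = 16.6%/12 = 1.38333% = 0.0138333.
Each month: B ← B·(1+r) − $25.00.
Month 1: interest $12.17; balance after payment $867.17.
Month 2: interest $12.00; balance after payment $854.17.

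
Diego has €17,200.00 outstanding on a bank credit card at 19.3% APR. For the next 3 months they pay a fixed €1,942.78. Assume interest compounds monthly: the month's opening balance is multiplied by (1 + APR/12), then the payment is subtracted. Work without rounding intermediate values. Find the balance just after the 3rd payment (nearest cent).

€12,120.74

Monthly rate r = 19.3%/12 = 1.60833% = 0.0160833.
Each month: B ← B·(1+r) − €1,942.78.
Month 1: interest €276.63; balance after payment €15,533.85.
Month 2: interest €249.84; balance after payment €13,840.91.
Month 3: interest €222.61; balance after payment €12,120.74.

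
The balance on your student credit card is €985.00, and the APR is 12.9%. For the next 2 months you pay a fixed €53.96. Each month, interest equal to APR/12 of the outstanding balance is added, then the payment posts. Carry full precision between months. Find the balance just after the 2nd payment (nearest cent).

€897.79

Monthly rate r = 12.9%/12 = 1.075% = 0.01075.
Each month: B ← B·(1+r) − €53.96.
Month 1: interest €10.59; balance after payment €941.63.
Month 2: interest €10.12; balance after payment €897.79.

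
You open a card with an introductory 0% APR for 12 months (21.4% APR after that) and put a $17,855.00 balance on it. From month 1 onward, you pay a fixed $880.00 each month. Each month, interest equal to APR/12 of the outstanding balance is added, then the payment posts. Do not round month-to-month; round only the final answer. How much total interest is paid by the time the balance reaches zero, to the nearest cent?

$669.61

Promo months 1–12 at r₀ = 0%/12 = 0; months 13+ at r₁ = 21.4%/12 = 0.0178333.
After month 12 (no interest yet): B = $17,855.00 − 12·$880.00 = $7,295.00.
Then at r₁ with $880.00/mo: n₂ = −ln(1 − r₁·B/P)/ln(1+r₁) ≈ 9.05 → 10 more payments.
Total paid = 21·$880.00 + $44.61 = $18,524.61; interest = $18,524.61 − $17,855.00 = $669.61.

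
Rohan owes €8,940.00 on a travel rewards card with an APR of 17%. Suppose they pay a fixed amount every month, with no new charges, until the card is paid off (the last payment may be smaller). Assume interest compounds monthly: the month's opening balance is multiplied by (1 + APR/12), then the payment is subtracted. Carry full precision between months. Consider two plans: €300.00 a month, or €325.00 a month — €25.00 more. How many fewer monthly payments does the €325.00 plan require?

Monthly rate r = 17%/12 = 1.41667% = 0.0141667.
At €300.00/mo: n = ⌈−ln(1 − rB₀/P)/ln(1+r)⌉ = 39 payments (last €296.75); total interest = total paid − €8,940.00 = €2,756.75.
At €325.00/mo: 36 payments (last €33.43); total interest €2,468.43.
Payments saved = 39 − 36 = 3.

3 fewer payments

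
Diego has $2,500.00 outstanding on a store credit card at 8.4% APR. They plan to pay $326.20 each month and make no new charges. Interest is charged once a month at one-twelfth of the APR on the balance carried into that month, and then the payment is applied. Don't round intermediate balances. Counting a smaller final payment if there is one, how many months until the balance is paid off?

8 months

Monthly rate r = 8.4%/12 = 0.7% = 0.007.
Recurrence: B ← B·(1+r) − $326.20.
Month 1: interest $17.50; balance after payment $2,191.30.
Month 2: interest $15.34; balance after payment $1,880.44.
Closed form: n = −ln(1 − rB₀/P)/ln(1+r) = −ln(0.94635)/ln(1.007) ≈ 7.905, so the balance reaches zero during payment 8.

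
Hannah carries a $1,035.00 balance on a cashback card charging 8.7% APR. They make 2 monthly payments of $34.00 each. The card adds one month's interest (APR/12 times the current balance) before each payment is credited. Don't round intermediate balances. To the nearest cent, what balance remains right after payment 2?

Monthly rate r = 8.7%/12 = 0.725% = 0.00725.
Each month: B ← B·(1+r) − $34.00.
Month 1: interest $7.50; balance after payment $1,008.50.
Month 2: interest $7.31; balance after payment $981.82.

$981.82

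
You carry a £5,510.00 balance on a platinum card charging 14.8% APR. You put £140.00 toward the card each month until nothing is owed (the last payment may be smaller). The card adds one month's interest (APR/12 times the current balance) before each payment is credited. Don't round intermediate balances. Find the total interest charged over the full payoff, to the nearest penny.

£2,078.10

Monthly rate r = 14.8%/12 = 1.23333% = 0.0123333.
Payoff takes n = ⌈−ln(1 − rB₀/P)/ln(1+r)⌉ = ⌈54.200⌉ = 55 payments; the last is £28.10.
Total paid = 54·£140.00 + £28.10 = £7,588.10.
Total interest = total paid − principal = £7,588.10 − £5,510.00 = £2,078.10.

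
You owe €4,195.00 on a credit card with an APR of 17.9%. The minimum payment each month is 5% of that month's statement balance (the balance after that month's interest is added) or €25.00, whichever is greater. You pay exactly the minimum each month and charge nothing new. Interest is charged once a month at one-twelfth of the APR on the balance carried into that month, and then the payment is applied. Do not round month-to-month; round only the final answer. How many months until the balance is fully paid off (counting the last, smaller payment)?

Monthly rate r = 17.9%/12 = 1.49167% = 0.0149167.
While 5% of the post-interest balance exceeds €25.00, each month B ← (B·(1+r))·(1 − 0.05), i.e. B shrinks by the factor (1+r)·0.95 = 0.96417.
This holds for months 1–59. Entering month 60 the balance is €487.32; 5% of the post-interest balance is now below €25.00, so the flat €25.00 minimum applies from here.
From month 60 a fixed €25.00 at rate r clears €487.32 in 24 more payments. Total: 59 + 24 = 83 months.

83 months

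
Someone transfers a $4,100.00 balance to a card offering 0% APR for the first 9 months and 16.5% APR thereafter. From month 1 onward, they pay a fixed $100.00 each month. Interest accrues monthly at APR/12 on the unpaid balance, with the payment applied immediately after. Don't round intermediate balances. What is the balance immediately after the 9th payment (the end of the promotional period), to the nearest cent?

Promo months 1–9 at r₀ = 0%/12 = 0; months 10+ at r₁ = 16.5%/12 = 0.01375.
After month 9 (no interest yet): B = $4,100.00 − 9·$100.00 = $3,200.00.

$3,200.00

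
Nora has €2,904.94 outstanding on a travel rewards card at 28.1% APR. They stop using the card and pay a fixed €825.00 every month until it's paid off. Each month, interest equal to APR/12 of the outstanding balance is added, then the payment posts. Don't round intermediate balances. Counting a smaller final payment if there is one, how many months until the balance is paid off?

Monthly rate r = 28.1%/12 = 2.34167% = 0.0234167.
Recurrence: B ← B·(1+r) − €825.00.
Month 1: interest €68.02; balance after payment €2,147.96.
Month 2: interest €50.30; balance after payment €1,373.26.
Month 3: interest €32.16; balance after payment €580.42.
Month 4: interest €13.59; balance after payment €0.00.

4 payments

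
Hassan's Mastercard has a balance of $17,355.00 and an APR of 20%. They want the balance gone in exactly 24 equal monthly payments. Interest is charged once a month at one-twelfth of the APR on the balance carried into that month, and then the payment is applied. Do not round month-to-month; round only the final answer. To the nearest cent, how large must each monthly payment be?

Monthly rate r = 20%/12 = 1.66667% = 0.0166667.
Level-payment amortization: P = B₀·r / (1 − (1+r)^(−n)) = 17355.00·0.0166667 / (1 − 1.01667^(−24)).
Denominator 1 − (1+r)^(−24) = 0.327466428.
P = 289.25 / 0.327466428 ≈ 883.30.

$883.30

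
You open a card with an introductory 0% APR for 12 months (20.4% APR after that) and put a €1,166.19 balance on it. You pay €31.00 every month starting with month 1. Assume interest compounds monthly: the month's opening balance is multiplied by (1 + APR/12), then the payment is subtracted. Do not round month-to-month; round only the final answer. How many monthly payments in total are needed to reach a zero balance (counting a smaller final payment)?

Promo months 1–12 at r₀ = 0%/12 = 0; months 13+ at r₁ = 20.4%/12 = 0.017.
After month 12 (no interest yet): B = €1,166.19 − 12·€31.00 = €794.19.
Then at r₁ with €31.00/mo: n₂ = −ln(1 − r₁·B/P)/ln(1+r₁) ≈ 33.92 → 34 more payments.

46 months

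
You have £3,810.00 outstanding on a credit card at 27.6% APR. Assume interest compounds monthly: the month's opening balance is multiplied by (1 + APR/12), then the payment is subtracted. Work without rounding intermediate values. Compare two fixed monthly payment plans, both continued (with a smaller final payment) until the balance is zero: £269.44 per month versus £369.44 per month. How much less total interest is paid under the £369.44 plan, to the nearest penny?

Monthly rate r = 27.6%/12 = 2.3% = 0.023.
At £269.44/mo: n = ⌈−ln(1 − rB₀/P)/ln(1+r)⌉ = 18 payments (last £81.36); total interest = total paid − £3,810.00 = £851.84.
At £369.44/mo: 12 payments (last £335.37); total interest £589.21.
Interest saved = £851.84 − £589.21 = £262.63.

£262.63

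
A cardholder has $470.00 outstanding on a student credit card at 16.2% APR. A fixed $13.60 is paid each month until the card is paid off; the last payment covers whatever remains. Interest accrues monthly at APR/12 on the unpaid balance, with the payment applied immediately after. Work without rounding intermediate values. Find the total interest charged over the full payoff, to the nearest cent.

Monthly rate r = 16.2%/12 = 1.35% = 0.0135.
Payoff takes n = ⌈−ln(1 − rB₀/P)/ln(1+r)⌉ = ⌈46.860⌉ = 47 payments; the last is $11.71.
Total paid = 46·$13.60 + $11.71 = $637.31.
Total interest = total paid − principal = $637.31 − $470.00 = $167.31.

$167.31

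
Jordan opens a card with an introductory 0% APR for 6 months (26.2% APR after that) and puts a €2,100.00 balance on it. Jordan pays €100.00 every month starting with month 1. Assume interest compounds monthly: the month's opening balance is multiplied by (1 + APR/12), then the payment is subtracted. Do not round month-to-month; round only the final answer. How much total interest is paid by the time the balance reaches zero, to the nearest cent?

€337.21

Promo months 1–6 at r₀ = 0%/12 = 0; months 7+ at r₁ = 26.2%/12 = 0.0218333.
After month 6 (no interest yet): B = €2,100.00 − 6·€100.00 = €1,500.00.
Then at r₁ with €100.00/mo: n₂ = −ln(1 − r₁·B/P)/ln(1+r₁) ≈ 18.37 → 19 more payments.
Total paid = 24·€100.00 + €37.21 = €2,437.21; interest = €2,437.21 − €2,100.00 = €337.21.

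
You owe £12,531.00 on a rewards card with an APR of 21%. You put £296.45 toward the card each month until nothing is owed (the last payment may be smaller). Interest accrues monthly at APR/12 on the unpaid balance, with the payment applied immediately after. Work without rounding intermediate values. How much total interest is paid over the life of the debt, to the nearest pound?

Monthly rate r = 21%/12 = 1.75% = 0.0175.
Payoff takes n = ⌈−ln(1 − rB₀/P)/ln(1+r)⌉ = ⌈77.587⌉ = 78 payments; the last is £174.66.
Total paid = 77·£296.45 + £174.66 = £23,001.31.
Total interest = total paid − principal = £23,001.31 − £12,531.00 = £10,470.31.

£10,470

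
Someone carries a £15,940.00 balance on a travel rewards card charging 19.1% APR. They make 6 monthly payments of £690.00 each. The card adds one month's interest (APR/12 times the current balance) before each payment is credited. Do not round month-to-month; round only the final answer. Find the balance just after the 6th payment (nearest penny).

£13,215.87

Monthly rate r = 19.1%/12 = 1.59167% = 0.0159167.
Each month: B ← B·(1+r) − £690.00.
Month 1: interest £253.71; balance after payment £15,503.71.
Month 2: interest £246.77; balance after payment £15,060.48.
Month 3: interest £239.71; balance after payment £14,610.19.
Month 4: interest £232.55; balance after payment £14,152.74.
Month 5: interest £225.26; balance after payment £13,688.00.
Month 6: interest £217.87; balance after payment £13,215.87.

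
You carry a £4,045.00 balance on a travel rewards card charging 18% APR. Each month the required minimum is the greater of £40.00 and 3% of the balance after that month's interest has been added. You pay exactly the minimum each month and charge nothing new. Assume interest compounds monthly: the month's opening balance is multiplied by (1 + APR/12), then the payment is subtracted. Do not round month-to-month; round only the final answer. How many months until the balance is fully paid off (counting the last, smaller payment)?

118 months

Monthly rate r = 18%/12 = 1.5% = 0.015.
While 3% of the post-interest balance exceeds £40.00, each month B ← (B·(1+r))·(1 − 0.03), i.e. B shrinks by the factor (1+r)·0.97 = 0.98455.
This holds for months 1–73. Entering month 74 the balance is £1,298.00; 3% of the post-interest balance is now below £40.00, so the flat £40.00 minimum applies from here.
From month 74 a fixed £40.00 at rate r clears £1,298.00 in 45 more payments. Total: 73 + 45 = 118 months.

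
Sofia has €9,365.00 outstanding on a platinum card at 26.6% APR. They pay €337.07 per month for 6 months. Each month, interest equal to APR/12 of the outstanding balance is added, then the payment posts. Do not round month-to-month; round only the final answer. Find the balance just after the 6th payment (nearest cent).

Monthly rate r = 26.6%/12 = 2.21667% = 0.0221667.
Each month: B ← B·(1+r) − €337.07.
Month 1: interest €207.59; balance after payment €9,235.52.
Month 2: interest €204.72; balance after payment €9,103.17.
Month 3: interest €201.79; balance after payment €8,967.89.
Month 4: interest €198.79; balance after payment €8,829.61.
Month 5: interest €195.72; balance after payment €8,688.26.
Month 6: interest €192.59; balance after payment €8,543.78.

€8,543.78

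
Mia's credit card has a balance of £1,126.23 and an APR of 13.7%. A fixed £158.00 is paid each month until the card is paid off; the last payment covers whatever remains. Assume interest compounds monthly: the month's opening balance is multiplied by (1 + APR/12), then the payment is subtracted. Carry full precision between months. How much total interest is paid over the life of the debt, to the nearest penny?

Monthly rate r = 13.7%/12 = 1.14167% = 0.0114167.
Payoff takes n = ⌈−ln(1 − rB₀/P)/ln(1+r)⌉ = ⌈7.477⌉ = 8 payments; the last is £75.62.
Total paid = 7·£158.00 + £75.62 = £1,181.62.
Total interest = total paid − principal = £1,181.62 − £1,126.23 = £55.39.

£55.39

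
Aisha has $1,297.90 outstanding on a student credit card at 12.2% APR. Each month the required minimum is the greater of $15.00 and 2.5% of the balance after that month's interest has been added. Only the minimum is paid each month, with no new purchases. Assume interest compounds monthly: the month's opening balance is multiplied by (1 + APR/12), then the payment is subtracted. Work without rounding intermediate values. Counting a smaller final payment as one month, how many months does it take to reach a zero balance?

103 months

Monthly rate r = 12.2%/12 = 1.01667% = 0.0101667.
While 2.5% of the post-interest balance exceeds $15.00, each month B ← (B·(1+r))·(1 − 0.025), i.e. B shrinks by the factor (1+r)·0.975 = 0.98491.
This holds for months 1–52. Entering month 53 the balance is $588.73; 2.5% of the post-interest balance is now below $15.00, so the flat $15.00 minimum applies from here.
From month 53 a fixed $15.00 at rate r clears $588.73 in 51 more payments. Total: 52 + 51 = 103 months.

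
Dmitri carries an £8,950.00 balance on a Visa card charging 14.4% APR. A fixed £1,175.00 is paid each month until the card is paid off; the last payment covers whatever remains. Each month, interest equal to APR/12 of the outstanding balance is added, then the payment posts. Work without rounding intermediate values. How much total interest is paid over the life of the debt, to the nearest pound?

£492

Monthly rate r = 14.4%/12 = 1.2% = 0.012.
Payoff takes n = ⌈−ln(1 − rB₀/P)/ln(1+r)⌉ = ⌈8.036⌉ = 9 payments; the last is £42.25.
Total paid = 8·£1,175.00 + £42.25 = £9,442.25.
Total interest = total paid − principal = £9,442.25 − £8,950.00 = £492.25.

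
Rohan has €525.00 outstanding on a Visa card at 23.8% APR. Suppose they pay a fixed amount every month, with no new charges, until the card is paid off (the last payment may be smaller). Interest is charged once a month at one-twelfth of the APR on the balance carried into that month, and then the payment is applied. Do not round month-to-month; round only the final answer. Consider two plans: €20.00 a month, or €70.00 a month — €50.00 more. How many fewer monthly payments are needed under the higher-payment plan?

29 fewer payments

Monthly rate r = 23.8%/12 = 1.98333% = 0.0198333.
At €20.00/mo: n = ⌈−ln(1 − rB₀/P)/ln(1+r)⌉ = 38 payments (last €8.83); total interest = total paid − €525.00 = €223.83.
At €70.00/mo: 9 payments (last €14.14); total interest €49.14.
Payments saved = 38 − 9 = 29.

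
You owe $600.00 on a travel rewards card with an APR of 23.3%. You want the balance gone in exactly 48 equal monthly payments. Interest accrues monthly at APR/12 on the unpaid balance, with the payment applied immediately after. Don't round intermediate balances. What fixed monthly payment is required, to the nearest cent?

Monthly rate r = 23.3%/12 = 1.94167% = 0.0194167.
Level-payment amortization: P = B₀·r / (1 − (1+r)^(−n)) = 600.00·0.0194167 / (1 − 1.01942^(−48)).
Denominator 1 − (1+r)^(−48) = 0.602701455.
P = 11.65 / 0.602701455 ≈ 19.33.

$19.33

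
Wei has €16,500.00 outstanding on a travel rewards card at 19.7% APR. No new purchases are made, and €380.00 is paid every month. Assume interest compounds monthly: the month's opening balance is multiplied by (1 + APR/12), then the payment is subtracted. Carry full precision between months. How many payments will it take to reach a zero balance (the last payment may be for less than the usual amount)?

77 months

Monthly rate r = 19.7%/12 = 1.64167% = 0.0164167.
Recurrence: B ← B·(1+r) − €380.00.
Month 1: interest €270.88; balance after payment €16,390.88.
Month 2: interest €269.08; balance after payment €16,279.96.
Closed form: n = −ln(1 − rB₀/P)/ln(1+r) = −ln(0.28717)/ln(1.01642) ≈ 76.623, so the balance reaches zero during payment 77.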